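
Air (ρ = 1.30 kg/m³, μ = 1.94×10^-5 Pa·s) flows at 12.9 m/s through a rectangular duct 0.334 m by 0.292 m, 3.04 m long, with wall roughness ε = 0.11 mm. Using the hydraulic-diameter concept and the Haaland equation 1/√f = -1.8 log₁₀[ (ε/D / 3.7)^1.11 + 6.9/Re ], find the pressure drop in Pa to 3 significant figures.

Hydraulic diameter D_h = 4A/P = 4·(0.334·0.292)/(2·(0.334+0.292)) = 0.3901/1.252 = 0.3116 m.
Re = ρVD_h/μ = 1.3·12.9·0.3116/1.94e-05 = 2.693e+05.
ε/D_h = 0.00011/0.3116 = 0.000353; Haaland gives 1/√f = -1.8 log₁₀[3.45e-05+2.56e-05] = 7.598, so f = 0.01732.
ΔP = f(L/D_h)(ρV²/2) = 0.01732·3.04/0.3116·108.2 = 18.28 Pa.

ΔP ≈ 18.3 Pa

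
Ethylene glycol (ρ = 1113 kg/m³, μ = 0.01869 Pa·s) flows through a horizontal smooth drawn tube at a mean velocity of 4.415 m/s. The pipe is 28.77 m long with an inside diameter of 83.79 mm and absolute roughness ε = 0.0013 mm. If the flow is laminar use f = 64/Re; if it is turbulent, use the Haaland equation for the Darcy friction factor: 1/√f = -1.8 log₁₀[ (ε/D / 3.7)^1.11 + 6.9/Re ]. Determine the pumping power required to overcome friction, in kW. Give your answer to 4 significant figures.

Reynolds number Re = ρVD/μ = 1113 · 4.415 · 0.08379 / 0.0187 = 2.203e+04.
Re > 4000 → turbulent. Relative roughness ε/D = 1.3e-06/0.08379 = 1.55e-05. Haaland: 1/√f = -1.8 log₁₀[(1.55e-05/3.7)^1.11 + 6.9/2.203e+04] = -1.8 log₁₀[1.07e-06 + 0.000313] = 6.305, so f = 0.02516.
Darcy-Weisbach: ΔP = f(L/D)(ρV²/2) = 0.02516·(28.77/0.08379)·(1113·4.415²/2) = 0.02516·343.4·1.085e+04 = 9.37e+04 Pa.
Q = V·A = 4.415·0.005514 = 0.02434 m³/s.
Pumping power P = QΔP = 0.02434·9.37e+04 = 2281.1 W = 2.281 kW.

P ≈ 2.281 kW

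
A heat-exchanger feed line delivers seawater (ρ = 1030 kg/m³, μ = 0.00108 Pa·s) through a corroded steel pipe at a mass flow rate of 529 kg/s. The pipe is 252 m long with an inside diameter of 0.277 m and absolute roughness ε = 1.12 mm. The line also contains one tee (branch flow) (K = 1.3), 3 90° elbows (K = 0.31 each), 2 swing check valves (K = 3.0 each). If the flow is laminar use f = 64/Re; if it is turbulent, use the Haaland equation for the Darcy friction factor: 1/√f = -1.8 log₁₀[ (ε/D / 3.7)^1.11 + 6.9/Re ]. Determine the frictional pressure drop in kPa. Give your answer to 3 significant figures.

A = πD²/4 = π(0.277)²/4 = 0.06026 m²; mean velocity V = ṁ/(ρA) = 529/(1030 · 0.06026) = 8.523 m/s.
Reynolds number Re = ρVD/μ = 1030 · 8.523 · 0.277 / 0.00108 = 2.251e+06.
Re > 4000 → turbulent. Relative roughness ε/D = 0.00112/0.277 = 0.00404. Haaland: 1/√f = -1.8 log₁₀[(0.00404/3.7)^1.11 + 6.9/2.251e+06] = -1.8 log₁₀[0.000516 + 3.06e-06] = 5.912, so f = 0.02861.
Total minor-loss coefficient ΣK = 1·1.3 + 3·0.31 + 2·3 = 8.23.
ΔP = [f·L/D + ΣK]·(ρV²/2) = [0.02861·252/0.277 + 8.23]·(1030·8.523²/2) = [26.03 + 8.23]·3.741e+04 = 1.281e+06 Pa.
ΔP = 1.281e+06 Pa = 1280 kPa.

ΔP ≈ 1280 kPa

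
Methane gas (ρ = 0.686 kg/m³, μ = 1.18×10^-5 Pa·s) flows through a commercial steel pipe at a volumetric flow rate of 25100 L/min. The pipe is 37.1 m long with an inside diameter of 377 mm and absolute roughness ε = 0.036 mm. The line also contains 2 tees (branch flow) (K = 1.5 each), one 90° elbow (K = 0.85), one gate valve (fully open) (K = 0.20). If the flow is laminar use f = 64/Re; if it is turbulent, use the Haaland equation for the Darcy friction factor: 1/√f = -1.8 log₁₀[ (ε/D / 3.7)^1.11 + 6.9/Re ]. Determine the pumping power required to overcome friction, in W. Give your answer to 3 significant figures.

Q = 25100 L/min = 25100/60000 = 0.4183 m³/s.
Cross-sectional area A = πD²/4 = π(0.377)²/4 = 0.1116 m²; mean velocity V = Q/A = 0.4183/0.1116 = 3.748 m/s.
Reynolds number Re = ρVD/μ = 0.686 · 3.748 · 0.377 / 1.18e-05 = 8.214e+04.
Re > 4000 → turbulent. Relative roughness ε/D = 3.6e-05/0.377 = 9.55e-05. Haaland: 1/√f = -1.8 log₁₀[(9.55e-05/3.7)^1.11 + 6.9/8.214e+04] = -1.8 log₁₀[8.07e-06 + 8.4e-05] = 7.264, so f = 0.01895.
Total minor-loss coefficient ΣK = 2·1.5 + 1·0.85 + 1·0.2 = 4.05.
ΔP = [f·L/D + ΣK]·(ρV²/2) = [0.01895·37.1/0.377 + 4.05]·(0.686·3.748²/2) = [1.865 + 4.05]·4.817 = 28.49 Pa.
Pumping power P = QΔP = 0.4183·28.49 = 11.92 W = 11.9 W.

P ≈ 11.9 W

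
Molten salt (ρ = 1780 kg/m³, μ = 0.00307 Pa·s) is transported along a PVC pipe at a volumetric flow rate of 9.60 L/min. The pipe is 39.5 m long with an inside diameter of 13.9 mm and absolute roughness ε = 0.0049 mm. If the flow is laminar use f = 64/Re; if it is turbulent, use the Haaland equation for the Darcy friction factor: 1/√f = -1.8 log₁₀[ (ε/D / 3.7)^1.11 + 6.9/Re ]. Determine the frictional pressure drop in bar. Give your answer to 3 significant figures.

ΔP ≈ 0.919 bar

Q = 9.60 L/min = 9.60/60000 = 0.00016 m³/s.
Cross-sectional area A = πD²/4 = π(0.0139)²/4 = 0.0001517 m²; mean velocity V = Q/A = 0.00016/0.0001517 = 1.054 m/s.
Reynolds number Re = ρVD/μ = 1780 · 1.054 · 0.0139 / 0.00307 = 8498.
Re > 4000 → turbulent. Relative roughness ε/D = 4.9e-06/0.0139 = 0.000353. Haaland: 1/√f = -1.8 log₁₀[(0.000353/3.7)^1.11 + 6.9/8498] = -1.8 log₁₀[3.44e-05 + 0.000812] = 5.53, so f = 0.0327.
Darcy-Weisbach: ΔP = f(L/D)(ρV²/2) = 0.0327·(39.5/0.0139)·(1780·1.054²/2) = 0.0327·2842·989.4 = 9.193e+04 Pa.
ΔP = 9.193e+04 Pa = 0.919 bar.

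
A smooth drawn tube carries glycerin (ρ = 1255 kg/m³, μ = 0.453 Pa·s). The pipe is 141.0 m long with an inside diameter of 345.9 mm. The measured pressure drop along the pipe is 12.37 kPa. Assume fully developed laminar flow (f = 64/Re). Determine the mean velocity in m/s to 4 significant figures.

V ≈ 0.7241 m/s

For laminar flow, f = 64/Re with Re = ρVD/μ, so Darcy-Weisbach reduces to ΔP = 32μLV/D². Solving for V: V = ΔP·D²/(32μL) = 1.237e+04·(0.3459)²/(32·0.453·141) = 0.7241 m/s.
Check: Re = ρVD/μ = 1255·0.7241·0.3459/0.453 = 693.9 < 2300, so the laminar assumption holds.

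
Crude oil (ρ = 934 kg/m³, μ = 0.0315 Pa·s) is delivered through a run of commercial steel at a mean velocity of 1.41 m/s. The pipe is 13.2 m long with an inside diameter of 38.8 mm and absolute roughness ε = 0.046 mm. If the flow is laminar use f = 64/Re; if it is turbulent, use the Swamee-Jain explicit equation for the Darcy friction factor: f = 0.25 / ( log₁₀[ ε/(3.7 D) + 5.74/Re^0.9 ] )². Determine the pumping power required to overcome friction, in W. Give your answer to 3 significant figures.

P ≈ 20.8 W

Reynolds number Re = ρVD/μ = 934 · 1.41 · 0.0388 / 0.0315 = 1622.
Re < 2300 → laminar flow, so f = 64/Re = 64/1622 = 0.03945 (the turbulent correlation is not needed).
Darcy-Weisbach: ΔP = f(L/D)(ρV²/2) = 0.03945·(13.2/0.0388)·(934·1.41²/2) = 0.03945·340.2·928.4 = 1.246e+04 Pa.
Q = V·A = 1.41·0.001182 = 0.001667 m³/s.
Pumping power P = QΔP = 0.001667·1.246e+04 = 20.78 W = 20.8 W.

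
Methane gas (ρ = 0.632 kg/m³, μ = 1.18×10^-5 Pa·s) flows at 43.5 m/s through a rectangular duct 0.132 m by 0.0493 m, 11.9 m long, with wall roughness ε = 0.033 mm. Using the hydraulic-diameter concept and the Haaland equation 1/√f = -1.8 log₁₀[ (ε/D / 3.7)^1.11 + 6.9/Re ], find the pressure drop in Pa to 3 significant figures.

Hydraulic diameter D_h = 4A/P = 4·(0.132·0.0493)/(2·(0.132+0.0493)) = 0.02603/0.3626 = 0.07179 m.
Re = ρVD_h/μ = 0.632·43.5·0.07179/1.18e-05 = 1.673e+05.
ε/D_h = 3.3e-05/0.07179 = 0.00046; Haaland gives 1/√f = -1.8 log₁₀[4.62e-05+4.13e-05] = 7.305, so f = 0.01874.
ΔP = f(L/D_h)(ρV²/2) = 0.01874·11.9/0.07179·598 = 1858 Pa.

ΔP ≈ 1860 Pa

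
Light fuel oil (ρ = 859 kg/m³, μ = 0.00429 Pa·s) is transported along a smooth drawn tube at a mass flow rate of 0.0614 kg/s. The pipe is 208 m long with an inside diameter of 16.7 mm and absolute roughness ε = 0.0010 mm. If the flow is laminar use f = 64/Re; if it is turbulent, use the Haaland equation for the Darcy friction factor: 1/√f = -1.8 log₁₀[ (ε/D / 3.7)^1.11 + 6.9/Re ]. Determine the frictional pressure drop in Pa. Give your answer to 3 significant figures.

A = πD²/4 = π(0.0167)²/4 = 0.000219 m²; mean velocity V = ṁ/(ρA) = 0.0614/(859 · 0.000219) = 0.3263 m/s.
Reynolds number Re = ρVD/μ = 859 · 0.3263 · 0.0167 / 0.00429 = 1091.
Re < 2300 → laminar flow, so f = 64/Re = 64/1091 = 0.05865 (the turbulent correlation is not needed).
Darcy-Weisbach: ΔP = f(L/D)(ρV²/2) = 0.05865·(208/0.0167)·(859·0.3263²/2) = 0.05865·1.246e+04·45.74 = 3.341e+04 Pa.

ΔP ≈ 33400 Pa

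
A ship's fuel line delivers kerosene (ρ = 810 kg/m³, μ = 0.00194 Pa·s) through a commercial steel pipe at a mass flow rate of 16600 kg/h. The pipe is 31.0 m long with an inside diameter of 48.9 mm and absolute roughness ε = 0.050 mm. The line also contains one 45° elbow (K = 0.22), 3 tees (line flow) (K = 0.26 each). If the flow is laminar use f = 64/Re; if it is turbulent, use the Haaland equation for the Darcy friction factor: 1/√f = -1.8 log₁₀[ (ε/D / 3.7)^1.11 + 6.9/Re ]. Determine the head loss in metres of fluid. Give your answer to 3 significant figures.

ṁ = 16600 kg/h = 16600/3600 = 4.611 kg/s.
A = πD²/4 = π(0.0489)²/4 = 0.001878 m²; mean velocity V = ṁ/(ρA) = 4.611/(810 · 0.001878) = 3.031 m/s.
Reynolds number Re = ρVD/μ = 810 · 3.031 · 0.0489 / 0.00194 = 6.189e+04.
Re > 4000 → turbulent. Relative roughness ε/D = 5e-05/0.0489 = 0.00102. Haaland: 1/√f = -1.8 log₁₀[(0.00102/3.7)^1.11 + 6.9/6.189e+04] = -1.8 log₁₀[0.000112 + 0.000111] = 6.571, so f = 0.02316.
Total minor-loss coefficient ΣK = 1·0.22 + 3·0.26 = 1.
ΔP = [f·L/D + ΣK]·(ρV²/2) = [0.02316·31/0.0489 + 1]·(810·3.031²/2) = [14.68 + 1]·3721 = 5.836e+04 Pa.
Head loss h_f = ΔP/(ρg) = 5.836e+04/(810·9.81) = 7.34 m.

h_f ≈ 7.34 m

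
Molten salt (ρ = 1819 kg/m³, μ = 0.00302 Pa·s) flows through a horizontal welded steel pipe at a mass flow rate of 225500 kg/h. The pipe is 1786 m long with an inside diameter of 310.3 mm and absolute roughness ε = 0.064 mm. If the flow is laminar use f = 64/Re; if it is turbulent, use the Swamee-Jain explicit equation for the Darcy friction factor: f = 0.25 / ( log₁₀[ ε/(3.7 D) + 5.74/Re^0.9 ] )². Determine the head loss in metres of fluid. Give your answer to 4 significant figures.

ṁ = 225500 kg/h = 225500/3600 = 62.64 kg/s.
A = πD²/4 = π(0.3103)²/4 = 0.07562 m²; mean velocity V = ṁ/(ρA) = 62.64/(1819 · 0.07562) = 0.4554 m/s.
Reynolds number Re = ρVD/μ = 1819 · 0.4554 · 0.3103 / 0.00302 = 8.511e+04.
Re > 4000 → turbulent. Relative roughness ε/D = 6.4e-05/0.3103 = 0.000206. Swamee-Jain: f = 0.25/(log₁₀[0.000206/3.7 + 5.74/8.511e+04^0.9])² = 0.25/(log₁₀[5.57e-05 + 0.00021])² = 0.25/(-3.576)² = 0.01955.
Darcy-Weisbach: ΔP = f(L/D)(ρV²/2) = 0.01955·(1786/0.3103)·(1819·0.4554²/2) = 0.01955·5756·188.6 = 2.122e+04 Pa.
Head loss h_f = ΔP/(ρg) = 2.122e+04/(1819·9.81) = 1.189 m.

h_f ≈ 1.189 m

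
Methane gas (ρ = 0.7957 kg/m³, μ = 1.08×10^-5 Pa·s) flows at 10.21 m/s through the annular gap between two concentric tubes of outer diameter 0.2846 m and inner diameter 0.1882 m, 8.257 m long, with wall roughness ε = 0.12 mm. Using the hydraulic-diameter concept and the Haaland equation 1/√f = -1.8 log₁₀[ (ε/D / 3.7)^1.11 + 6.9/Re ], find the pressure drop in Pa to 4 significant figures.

ΔP ≈ 83.23 Pa

Hydraulic diameter D_h = 4A/P = D_o - D_i = 0.2846 - 0.1882 = 0.0964 m.
Re = ρVD_h/μ = 0.7957·10.21·0.0964/1.08e-05 = 7.252e+04.
ε/D_h = 0.00012/0.0964 = 0.00124; Haaland gives 1/√f = -1.8 log₁₀[0.00014+9.52e-05] = 6.533, so f = 0.02343.
ΔP = f(L/D_h)(ρV²/2) = 0.02343·8.257/0.0964·41.47 = 83.23 Pa.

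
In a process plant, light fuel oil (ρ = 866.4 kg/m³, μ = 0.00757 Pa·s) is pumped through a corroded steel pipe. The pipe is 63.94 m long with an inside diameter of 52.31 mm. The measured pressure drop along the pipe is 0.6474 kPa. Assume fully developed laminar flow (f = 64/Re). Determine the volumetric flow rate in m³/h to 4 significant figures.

For laminar flow, f = 64/Re with Re = ρVD/μ, so Darcy-Weisbach reduces to ΔP = 32μLV/D². Solving for V: V = ΔP·D²/(32μL) = 647.4·(0.05231)²/(32·0.00757·63.94) = 0.1144 m/s.
Check: Re = ρVD/μ = 866.4·0.1144·0.05231/0.00757 = 684.7 < 2300, so the laminar assumption holds.
Q = V·A = 0.1144·(π/4·0.05231²) = 0.0002458 m³/s = 0.8849 m³/h.

Q ≈ 0.8849 m³/h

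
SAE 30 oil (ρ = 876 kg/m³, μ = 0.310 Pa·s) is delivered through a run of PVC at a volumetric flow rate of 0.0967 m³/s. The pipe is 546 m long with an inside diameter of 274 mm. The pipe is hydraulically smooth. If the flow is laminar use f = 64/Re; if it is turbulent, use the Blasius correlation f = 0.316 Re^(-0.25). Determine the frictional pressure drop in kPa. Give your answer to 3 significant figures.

Cross-sectional area A = πD²/4 = π(0.274)²/4 = 0.05896 m²; mean velocity V = Q/A = 0.0967/0.05896 = 1.64 m/s.
Reynolds number Re = ρVD/μ = 876 · 1.64 · 0.274 / 0.31 = 1270.
Re < 2300 → laminar flow, so f = 64/Re = 64/1270 = 0.0504 (the turbulent correlation is not needed).
Darcy-Weisbach: ΔP = f(L/D)(ρV²/2) = 0.0504·(546/0.274)·(876·1.64²/2) = 0.0504·1993·1178 = 1.183e+05 Pa.
ΔP = 1.183e+05 Pa = 118 kPa.

ΔP ≈ 118 kPa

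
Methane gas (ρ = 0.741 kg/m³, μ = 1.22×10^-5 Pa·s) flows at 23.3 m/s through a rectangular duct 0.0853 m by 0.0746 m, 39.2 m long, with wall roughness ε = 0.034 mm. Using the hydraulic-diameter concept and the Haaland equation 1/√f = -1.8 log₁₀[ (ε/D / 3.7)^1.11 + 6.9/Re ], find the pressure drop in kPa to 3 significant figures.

Hydraulic diameter D_h = 4A/P = 4·(0.0853·0.0746)/(2·(0.0853+0.0746)) = 0.02545/0.3198 = 0.07959 m.
Re = ρVD_h/μ = 0.741·23.3·0.07959/1.22e-05 = 1.126e+05.
ε/D_h = 3.4e-05/0.07959 = 0.000427; Haaland gives 1/√f = -1.8 log₁₀[4.26e-05+6.13e-05] = 7.171, so f = 0.01945.
ΔP = f(L/D_h)(ρV²/2) = 0.01945·39.2/0.07959·201.1 = 1927 Pa.
ΔP = 1.93 kPa.

ΔP ≈ 1.93 kPa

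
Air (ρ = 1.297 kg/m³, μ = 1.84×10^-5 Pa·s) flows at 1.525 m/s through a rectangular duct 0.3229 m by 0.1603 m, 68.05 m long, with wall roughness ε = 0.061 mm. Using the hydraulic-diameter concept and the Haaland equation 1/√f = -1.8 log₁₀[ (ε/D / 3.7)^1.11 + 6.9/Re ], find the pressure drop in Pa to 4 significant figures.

Hydraulic diameter D_h = 4A/P = 4·(0.3229·0.1603)/(2·(0.3229+0.1603)) = 0.207/0.9664 = 0.2142 m.
Re = ρVD_h/μ = 1.297·1.525·0.2142/1.84e-05 = 2.303e+04.
ε/D_h = 6.1e-05/0.2142 = 0.000285; Haaland gives 1/√f = -1.8 log₁₀[2.71e-05+0.0003] = 6.274, so f = 0.0254.
ΔP = f(L/D_h)(ρV²/2) = 0.0254·68.05/0.2142·1.508 = 12.17 Pa.

ΔP ≈ 12.17 Pa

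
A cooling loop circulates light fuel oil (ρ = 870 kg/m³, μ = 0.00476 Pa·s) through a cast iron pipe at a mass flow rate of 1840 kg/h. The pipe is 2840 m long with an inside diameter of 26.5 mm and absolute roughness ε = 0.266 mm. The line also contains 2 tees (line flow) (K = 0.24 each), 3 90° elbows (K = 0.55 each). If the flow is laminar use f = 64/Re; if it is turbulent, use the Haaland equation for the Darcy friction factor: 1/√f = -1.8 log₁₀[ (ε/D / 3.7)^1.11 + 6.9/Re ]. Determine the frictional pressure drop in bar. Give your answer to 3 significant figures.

ṁ = 1840 kg/h = 1840/3600 = 0.5111 kg/s.
A = πD²/4 = π(0.0265)²/4 = 0.0005515 m²; mean velocity V = ṁ/(ρA) = 0.5111/(870 · 0.0005515) = 1.065 m/s.
Reynolds number Re = ρVD/μ = 870 · 1.065 · 0.0265 / 0.00476 = 5159.
Re > 4000 → turbulent. Relative roughness ε/D = 0.000266/0.0265 = 0.01. Haaland: 1/√f = -1.8 log₁₀[(0.01/3.7)^1.11 + 6.9/5159] = -1.8 log₁₀[0.00142 + 0.00134] = 4.608, so f = 0.04709.
Total minor-loss coefficient ΣK = 2·0.24 + 3·0.55 = 2.13.
ΔP = [f·L/D + ΣK]·(ρV²/2) = [0.04709·2840/0.0265 + 2.13]·(870·1.065²/2) = [5047 + 2.13]·493.5 = 2.492e+06 Pa.
ΔP = 2.492e+06 Pa = 24.9 bar.

ΔP ≈ 24.9 bar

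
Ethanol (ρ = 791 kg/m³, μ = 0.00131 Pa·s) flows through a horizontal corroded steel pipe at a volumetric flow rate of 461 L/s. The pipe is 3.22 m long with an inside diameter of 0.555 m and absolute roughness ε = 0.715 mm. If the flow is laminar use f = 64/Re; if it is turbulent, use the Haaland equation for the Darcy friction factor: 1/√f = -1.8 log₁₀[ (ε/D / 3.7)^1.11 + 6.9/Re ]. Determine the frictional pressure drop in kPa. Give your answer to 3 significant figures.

Q = 461 L/s = 461/1000 = 0.461 m³/s.
Cross-sectional area A = πD²/4 = π(0.555)²/4 = 0.2419 m²; mean velocity V = Q/A = 0.461/0.2419 = 1.906 m/s.
Reynolds number Re = ρVD/μ = 791 · 1.906 · 0.555 / 0.00131 = 6.386e+05.
Re > 4000 → turbulent. Relative roughness ε/D = 0.000715/0.555 = 0.00129. Haaland: 1/√f = -1.8 log₁₀[(0.00129/3.7)^1.11 + 6.9/6.386e+05] = -1.8 log₁₀[0.000145 + 1.08e-05] = 6.853, so f = 0.02129.
Darcy-Weisbach: ΔP = f(L/D)(ρV²/2) = 0.02129·(3.22/0.555)·(791·1.906²/2) = 0.02129·5.802·1436 = 177.4 Pa.
ΔP = 177.4 Pa = 0.177 kPa.

ΔP ≈ 0.177 kPa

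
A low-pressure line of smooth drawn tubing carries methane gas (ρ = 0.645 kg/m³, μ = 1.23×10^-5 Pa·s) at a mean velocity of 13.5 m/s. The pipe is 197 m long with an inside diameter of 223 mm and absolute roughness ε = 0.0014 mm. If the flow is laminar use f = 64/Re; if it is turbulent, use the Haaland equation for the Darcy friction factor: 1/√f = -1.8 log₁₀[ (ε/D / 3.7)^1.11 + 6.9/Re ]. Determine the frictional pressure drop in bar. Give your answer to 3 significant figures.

Reynolds number Re = ρVD/μ = 0.645 · 13.5 · 0.223 / 1.23e-05 = 1.579e+05.
Re > 4000 → turbulent. Relative roughness ε/D = 1.4e-06/0.223 = 6.28e-06. Haaland: 1/√f = -1.8 log₁₀[(6.28e-06/3.7)^1.11 + 6.9/1.579e+05] = -1.8 log₁₀[3.93e-07 + 4.37e-05] = 7.84, so f = 0.01627.
Darcy-Weisbach: ΔP = f(L/D)(ρV²/2) = 0.01627·(197/0.223)·(0.645·13.5²/2) = 0.01627·883.4·58.78 = 844.7 Pa.
ΔP = 844.7 Pa = 0.00845 bar.

ΔP ≈ 0.00845 bar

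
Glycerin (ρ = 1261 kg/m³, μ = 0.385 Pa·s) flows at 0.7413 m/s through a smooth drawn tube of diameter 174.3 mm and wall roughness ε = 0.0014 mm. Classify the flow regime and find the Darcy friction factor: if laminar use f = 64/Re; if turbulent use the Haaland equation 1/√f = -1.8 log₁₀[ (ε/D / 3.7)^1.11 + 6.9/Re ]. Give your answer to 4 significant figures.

f ≈ 0.1512

Re = ρVD/μ = 1261·0.7413·0.1743/0.385 = 423.2.
Re < 2300 → laminar, so f = 64/Re = 0.1512 (roughness is irrelevant in laminar flow).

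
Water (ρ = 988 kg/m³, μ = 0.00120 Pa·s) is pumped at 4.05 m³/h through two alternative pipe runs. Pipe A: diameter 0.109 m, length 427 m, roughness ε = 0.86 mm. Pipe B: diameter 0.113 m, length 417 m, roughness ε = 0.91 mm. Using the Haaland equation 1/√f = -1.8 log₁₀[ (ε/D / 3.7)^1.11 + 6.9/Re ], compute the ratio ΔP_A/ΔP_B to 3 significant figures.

ΔP_A/ΔP_B ≈ 1.22

Pipe A: V = Q/A = 0.001125/0.009331 = 0.1206 m/s; Re = 1.082e+04; ε/D = 0.00789; Haaland → f = 0.0404; ΔP_A = f(L/D)(ρV²/2) = 1136 Pa.
Pipe B: V = Q/A = 0.001125/0.01003 = 0.1122 m/s; Re = 1.044e+04; ε/D = 0.00805; Haaland → f = 0.04075; ΔP_B = f(L/D)(ρV²/2) = 934.9 Pa.
ΔP_A/ΔP_B = 1136/934.9 = 1.22.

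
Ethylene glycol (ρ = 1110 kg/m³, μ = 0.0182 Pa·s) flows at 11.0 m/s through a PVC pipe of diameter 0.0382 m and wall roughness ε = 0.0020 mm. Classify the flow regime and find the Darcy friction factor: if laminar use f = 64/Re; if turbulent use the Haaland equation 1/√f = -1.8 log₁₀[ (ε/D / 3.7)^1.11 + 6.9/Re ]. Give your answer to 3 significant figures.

f ≈ 0.0243

Re = ρVD/μ = 1110·11·0.0382/0.0182 = 2.563e+04.
Re > 4000 → turbulent. ε/D = 2e-06/0.0382 = 5.24e-05; Haaland: 1/√f = -1.8 log₁₀[4.14e-06 + 0.000269] = 6.414, so f = 0.02431.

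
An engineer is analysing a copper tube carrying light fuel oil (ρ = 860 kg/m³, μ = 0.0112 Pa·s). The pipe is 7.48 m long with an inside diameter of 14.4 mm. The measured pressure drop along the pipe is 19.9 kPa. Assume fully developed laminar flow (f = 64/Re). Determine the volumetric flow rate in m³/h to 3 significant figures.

Q ≈ 0.902 m³/h

For laminar flow, f = 64/Re with Re = ρVD/μ, so Darcy-Weisbach reduces to ΔP = 32μLV/D². Solving for V: V = ΔP·D²/(32μL) = 1.99e+04·(0.0144)²/(32·0.0112·7.48) = 1.539 m/s.
Check: Re = ρVD/μ = 860·1.539·0.0144/0.0112 = 1702 < 2300, so the laminar assumption holds.
Q = V·A = 1.539·(π/4·0.0144²) = 0.0002507 m³/s = 0.902 m³/h.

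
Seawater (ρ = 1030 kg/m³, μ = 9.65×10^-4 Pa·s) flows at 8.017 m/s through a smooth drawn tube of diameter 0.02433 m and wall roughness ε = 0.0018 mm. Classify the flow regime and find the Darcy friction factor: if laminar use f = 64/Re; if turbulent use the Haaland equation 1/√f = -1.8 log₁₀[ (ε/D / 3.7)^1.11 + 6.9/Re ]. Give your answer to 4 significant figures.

f ≈ 0.01590

Re = ρVD/μ = 1030·8.017·0.02433/0.000965 = 2.082e+05.
Re > 4000 → turbulent. ε/D = 1.8e-06/0.02433 = 7.4e-05; Haaland: 1/√f = -1.8 log₁₀[6.08e-06 + 3.31e-05] = 7.932, so f = 0.0159.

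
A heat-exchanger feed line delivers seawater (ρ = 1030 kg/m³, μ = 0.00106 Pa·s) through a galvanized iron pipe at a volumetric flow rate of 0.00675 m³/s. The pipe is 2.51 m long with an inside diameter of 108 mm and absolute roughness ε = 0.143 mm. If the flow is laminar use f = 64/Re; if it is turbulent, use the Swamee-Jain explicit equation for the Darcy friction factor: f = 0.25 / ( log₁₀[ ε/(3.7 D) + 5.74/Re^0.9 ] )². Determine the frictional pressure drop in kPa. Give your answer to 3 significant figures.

ΔP ≈ 0.156 kPa

Cross-sectional area A = πD²/4 = π(0.108)²/4 = 0.009161 m²; mean velocity V = Q/A = 0.00675/0.009161 = 0.7368 m/s.
Reynolds number Re = ρVD/μ = 1030 · 0.7368 · 0.108 / 0.00106 = 7.733e+04.
Re > 4000 → turbulent. Relative roughness ε/D = 0.000143/0.108 = 0.00132. Swamee-Jain: f = 0.25/(log₁₀[0.00132/3.7 + 5.74/7.733e+04^0.9])² = 0.25/(log₁₀[0.000358 + 0.000229])² = 0.25/(-3.232)² = 0.02394.
Darcy-Weisbach: ΔP = f(L/D)(ρV²/2) = 0.02394·(2.51/0.108)·(1030·0.7368²/2) = 0.02394·23.24·279.6 = 155.6 Pa.
ΔP = 155.6 Pa = 0.156 kPa.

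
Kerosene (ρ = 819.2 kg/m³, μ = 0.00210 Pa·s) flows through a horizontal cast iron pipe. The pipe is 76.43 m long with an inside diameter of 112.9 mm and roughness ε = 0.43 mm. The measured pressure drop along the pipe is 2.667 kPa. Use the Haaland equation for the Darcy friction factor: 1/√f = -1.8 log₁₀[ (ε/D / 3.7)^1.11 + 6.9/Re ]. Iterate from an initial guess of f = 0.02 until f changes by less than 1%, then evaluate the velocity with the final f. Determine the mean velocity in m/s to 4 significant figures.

Rearranging Darcy-Weisbach: V = √(2·ΔP·D/(f·L·ρ)). With ε/D = 0.00043/0.1129 = 0.00381, iterate starting from f = 0.02:
  f = 0.02 → V = √(2·2667·0.1129/(0.02·76.43·819.2)) = 0.6935 m/s; Re = ρVD/μ = 3.054e+04; f → 0.03112
  f = 0.03112 → V = 0.556 m/s; Re = 2.449e+04; f → 0.03178
  f = 0.03178 → V = 0.5501 m/s; Re = 2.423e+04; f → 0.03181
Converged (Δf/f < 1%). With the final f = 0.03181: V = √(2·2667·0.1129/(0.03181·76.43·819.2)) = 0.5498 m/s.

V ≈ 0.5498 m/s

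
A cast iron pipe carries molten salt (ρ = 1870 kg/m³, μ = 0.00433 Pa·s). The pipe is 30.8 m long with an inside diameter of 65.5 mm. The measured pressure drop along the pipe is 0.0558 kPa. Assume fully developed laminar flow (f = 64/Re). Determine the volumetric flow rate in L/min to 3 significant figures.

For laminar flow, f = 64/Re with Re = ρVD/μ, so Darcy-Weisbach reduces to ΔP = 32μLV/D². Solving for V: V = ΔP·D²/(32μL) = 55.8·(0.0655)²/(32·0.00433·30.8) = 0.0561 m/s.
Check: Re = ρVD/μ = 1870·0.0561·0.0655/0.00433 = 1587 < 2300, so the laminar assumption holds.
Q = V·A = 0.0561·(π/4·0.0655²) = 0.000189 m³/s = 11.3 L/min.

Q ≈ 11.3 L/min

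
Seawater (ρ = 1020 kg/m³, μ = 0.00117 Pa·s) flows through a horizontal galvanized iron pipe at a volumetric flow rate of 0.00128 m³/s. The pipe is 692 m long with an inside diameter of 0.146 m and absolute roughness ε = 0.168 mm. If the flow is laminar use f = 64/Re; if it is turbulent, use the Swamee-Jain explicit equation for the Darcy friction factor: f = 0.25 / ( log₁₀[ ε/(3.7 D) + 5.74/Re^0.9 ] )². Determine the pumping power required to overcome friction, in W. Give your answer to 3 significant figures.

P ≈ 0.599 W

Cross-sectional area A = πD²/4 = π(0.146)²/4 = 0.01674 m²; mean velocity V = Q/A = 0.00128/0.01674 = 0.07646 m/s.
Reynolds number Re = ρVD/μ = 1020 · 0.07646 · 0.146 / 0.00117 = 9732.
Re > 4000 → turbulent. Relative roughness ε/D = 0.000168/0.146 = 0.00115. Swamee-Jain: f = 0.25/(log₁₀[0.00115/3.7 + 5.74/9732^0.9])² = 0.25/(log₁₀[0.000311 + 0.00148])² = 0.25/(-2.747)² = 0.03312.
Darcy-Weisbach: ΔP = f(L/D)(ρV²/2) = 0.03312·(692/0.146)·(1020·0.07646²/2) = 0.03312·4740·2.981 = 468 Pa.
Pumping power P = QΔP = 0.00128·468 = 0.5990 W = 0.599 W.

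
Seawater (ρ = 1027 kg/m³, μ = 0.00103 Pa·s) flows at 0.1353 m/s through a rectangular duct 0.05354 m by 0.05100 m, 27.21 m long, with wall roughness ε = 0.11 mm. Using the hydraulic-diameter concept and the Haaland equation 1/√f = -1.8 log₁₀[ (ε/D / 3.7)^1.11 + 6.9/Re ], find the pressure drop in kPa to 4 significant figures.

ΔP ≈ 0.1784 kPa

Hydraulic diameter D_h = 4A/P = 4·(0.05354·0.051)/(2·(0.05354+0.051)) = 0.01092/0.2091 = 0.05224 m.
Re = ρVD_h/μ = 1027·0.1353·0.05224/0.00103 = 7047.
ε/D_h = 0.00011/0.05224 = 0.00211; Haaland gives 1/√f = -1.8 log₁₀[0.00025+0.000979] = 5.239, so f = 0.03644.
ΔP = f(L/D_h)(ρV²/2) = 0.03644·27.21/0.05224·9.4 = 178.4 Pa.
ΔP = 0.1784 kPa.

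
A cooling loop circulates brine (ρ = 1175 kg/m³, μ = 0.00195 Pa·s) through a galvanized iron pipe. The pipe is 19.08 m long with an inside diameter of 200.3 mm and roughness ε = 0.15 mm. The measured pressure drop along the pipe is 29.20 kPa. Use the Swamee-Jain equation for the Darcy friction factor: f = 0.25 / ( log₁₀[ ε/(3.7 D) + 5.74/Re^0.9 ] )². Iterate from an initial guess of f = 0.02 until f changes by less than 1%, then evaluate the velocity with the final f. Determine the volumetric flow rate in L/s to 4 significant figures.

Rearranging Darcy-Weisbach: V = √(2·ΔP·D/(f·L·ρ)). With ε/D = 0.00015/0.2003 = 0.000749, iterate starting from f = 0.02:
  f = 0.02 → V = √(2·2.92e+04·0.2003/(0.02·19.08·1175)) = 5.108 m/s; Re = ρVD/μ = 6.165e+05; f → 0.01904
  f = 0.01904 → V = 5.235 m/s; Re = 6.319e+05; f → 0.01902
Converged (Δf/f < 1%). With the final f = 0.01902: V = √(2·2.92e+04·0.2003/(0.01902·19.08·1175)) = 5.237 m/s.
Q = V·A = 5.237·(π/4·0.2003²) = 0.165 m³/s = 165.0 L/s.

Q ≈ 165.0 L/s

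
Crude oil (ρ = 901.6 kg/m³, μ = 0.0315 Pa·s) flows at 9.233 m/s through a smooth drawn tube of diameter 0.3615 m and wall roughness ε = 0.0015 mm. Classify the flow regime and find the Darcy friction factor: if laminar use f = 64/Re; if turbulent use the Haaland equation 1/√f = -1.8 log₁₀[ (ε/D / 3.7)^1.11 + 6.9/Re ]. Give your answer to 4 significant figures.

f ≈ 0.01801

Re = ρVD/μ = 901.6·9.233·0.3615/0.0315 = 9.553e+04.
Re > 4000 → turbulent. ε/D = 1.5e-06/0.3615 = 4.15e-06; Haaland: 1/√f = -1.8 log₁₀[2.48e-07 + 7.22e-05] = 7.452, so f = 0.01801.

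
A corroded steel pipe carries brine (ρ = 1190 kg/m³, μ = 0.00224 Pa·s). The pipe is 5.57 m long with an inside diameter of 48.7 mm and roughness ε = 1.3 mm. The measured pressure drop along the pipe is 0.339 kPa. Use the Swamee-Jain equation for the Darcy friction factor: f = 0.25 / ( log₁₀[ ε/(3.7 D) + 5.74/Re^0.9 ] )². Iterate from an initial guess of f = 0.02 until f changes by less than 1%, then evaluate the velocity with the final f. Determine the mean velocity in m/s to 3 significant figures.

Rearranging Darcy-Weisbach: V = √(2·ΔP·D/(f·L·ρ)). With ε/D = 0.0013/0.0487 = 0.0267, iterate starting from f = 0.02:
  f = 0.02 → V = √(2·339·0.0487/(0.02·5.57·1190)) = 0.4991 m/s; Re = ρVD/μ = 1.291e+04; f → 0.05791
  f = 0.05791 → V = 0.2933 m/s; Re = 7588; f → 0.05991
  f = 0.05991 → V = 0.2883 m/s; Re = 7460; f → 0.05999
Converged (Δf/f < 1%). With the final f = 0.05999: V = √(2·339·0.0487/(0.05999·5.57·1190)) = 0.2882 m/s.

V ≈ 0.288 m/s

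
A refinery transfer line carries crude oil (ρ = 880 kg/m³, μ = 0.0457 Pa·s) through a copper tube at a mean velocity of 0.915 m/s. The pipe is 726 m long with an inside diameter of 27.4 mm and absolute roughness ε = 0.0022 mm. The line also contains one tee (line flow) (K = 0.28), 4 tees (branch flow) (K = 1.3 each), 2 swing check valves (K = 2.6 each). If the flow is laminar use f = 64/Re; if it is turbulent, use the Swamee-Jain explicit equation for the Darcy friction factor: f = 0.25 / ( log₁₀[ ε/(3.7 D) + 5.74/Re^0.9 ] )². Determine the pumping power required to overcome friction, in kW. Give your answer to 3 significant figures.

P ≈ 0.700 kW

Reynolds number Re = ρVD/μ = 880 · 0.915 · 0.0274 / 0.0457 = 482.8.
Re < 2300 → laminar flow, so f = 64/Re = 64/482.8 = 0.1326 (the turbulent correlation is not needed).
Total minor-loss coefficient ΣK = 1·0.28 + 4·1.3 + 2·2.6 = 10.7.
ΔP = [f·L/D + ΣK]·(ρV²/2) = [0.1326·726/0.0274 + 10.7]·(880·0.915²/2) = [3513 + 10.7]·368.4 = 1.298e+06 Pa.
Q = V·A = 0.915·0.0005896 = 0.0005395 m³/s.
Pumping power P = QΔP = 0.0005395·1.298e+06 = 700.3 W = 0.700 kW.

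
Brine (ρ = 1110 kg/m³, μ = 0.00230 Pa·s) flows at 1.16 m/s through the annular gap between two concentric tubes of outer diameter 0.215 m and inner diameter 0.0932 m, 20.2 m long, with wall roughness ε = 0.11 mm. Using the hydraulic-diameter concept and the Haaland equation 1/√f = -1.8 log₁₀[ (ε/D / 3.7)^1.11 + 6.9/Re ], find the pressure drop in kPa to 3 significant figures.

ΔP ≈ 2.79 kPa

Hydraulic diameter D_h = 4A/P = D_o - D_i = 0.215 - 0.0932 = 0.1218 m.
Re = ρVD_h/μ = 1110·1.16·0.1218/0.0023 = 6.819e+04.
ε/D_h = 0.00011/0.1218 = 0.000903; Haaland gives 1/√f = -1.8 log₁₀[9.78e-05+0.000101] = 6.662, so f = 0.02253.
ΔP = f(L/D_h)(ρV²/2) = 0.02253·20.2/0.1218·746.8 = 2790 Pa.
ΔP = 2.79 kPa.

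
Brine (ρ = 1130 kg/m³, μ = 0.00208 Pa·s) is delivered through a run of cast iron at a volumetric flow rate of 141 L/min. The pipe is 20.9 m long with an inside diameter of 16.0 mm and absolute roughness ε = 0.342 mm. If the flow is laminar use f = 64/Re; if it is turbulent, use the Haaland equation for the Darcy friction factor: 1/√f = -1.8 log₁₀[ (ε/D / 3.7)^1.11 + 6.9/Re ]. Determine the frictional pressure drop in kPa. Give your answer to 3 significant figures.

ΔP ≈ 5080 kPa

Q = 141 L/min = 141/60000 = 0.00235 m³/s.
Cross-sectional area A = πD²/4 = π(0.016)²/4 = 0.0002011 m²; mean velocity V = Q/A = 0.00235/0.0002011 = 11.69 m/s.
Reynolds number Re = ρVD/μ = 1130 · 11.69 · 0.016 / 0.00208 = 1.016e+05.
Re > 4000 → turbulent. Relative roughness ε/D = 0.000342/0.016 = 0.0214. Haaland: 1/√f = -1.8 log₁₀[(0.0214/3.7)^1.11 + 6.9/1.016e+05] = -1.8 log₁₀[0.00328 + 6.79e-05] = 4.456, so f = 0.05036.
Darcy-Weisbach: ΔP = f(L/D)(ρV²/2) = 0.05036·(20.9/0.016)·(1130·11.69²/2) = 0.05036·1306·7.718e+04 = 5.077e+06 Pa.
ΔP = 5.077e+06 Pa = 5080 kPa.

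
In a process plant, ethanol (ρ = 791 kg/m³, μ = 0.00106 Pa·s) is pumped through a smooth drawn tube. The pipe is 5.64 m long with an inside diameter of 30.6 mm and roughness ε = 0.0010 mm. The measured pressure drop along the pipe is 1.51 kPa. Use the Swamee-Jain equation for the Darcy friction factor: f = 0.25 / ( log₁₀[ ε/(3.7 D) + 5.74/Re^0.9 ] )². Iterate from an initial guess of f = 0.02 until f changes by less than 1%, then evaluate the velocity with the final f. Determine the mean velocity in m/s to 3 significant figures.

Rearranging Darcy-Weisbach: V = √(2·ΔP·D/(f·L·ρ)). With ε/D = 1e-06/0.0306 = 3.27e-05, iterate starting from f = 0.02:
  f = 0.02 → V = √(2·1510·0.0306/(0.02·5.64·791)) = 1.018 m/s; Re = ρVD/μ = 2.324e+04; f → 0.02496
  f = 0.02496 → V = 0.9111 m/s; Re = 2.08e+04; f → 0.02564
  f = 0.02564 → V = 0.8988 m/s; Re = 2.052e+04; f → 0.02573
Converged (Δf/f < 1%). With the final f = 0.02573: V = √(2·1510·0.0306/(0.02573·5.64·791)) = 0.8972 m/s.

V ≈ 0.897 m/s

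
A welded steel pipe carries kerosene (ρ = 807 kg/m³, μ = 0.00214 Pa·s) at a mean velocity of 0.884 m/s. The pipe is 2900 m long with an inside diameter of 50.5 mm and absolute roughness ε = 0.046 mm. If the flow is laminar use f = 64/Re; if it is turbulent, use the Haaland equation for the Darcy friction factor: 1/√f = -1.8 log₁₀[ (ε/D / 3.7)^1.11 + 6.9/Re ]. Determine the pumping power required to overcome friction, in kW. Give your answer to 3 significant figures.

P ≈ 0.912 kW

Reynolds number Re = ρVD/μ = 807 · 0.884 · 0.0505 / 0.00214 = 1.683e+04.
Re > 4000 → turbulent. Relative roughness ε/D = 4.6e-05/0.0505 = 0.000911. Haaland: 1/√f = -1.8 log₁₀[(0.000911/3.7)^1.11 + 6.9/1.683e+04] = -1.8 log₁₀[9.87e-05 + 0.00041] = 5.929, so f = 0.02845.
Darcy-Weisbach: ΔP = f(L/D)(ρV²/2) = 0.02845·(2900/0.0505)·(807·0.884²/2) = 0.02845·5.743e+04·315.3 = 5.152e+05 Pa.
Q = V·A = 0.884·0.002003 = 0.001771 m³/s.
Pumping power P = QΔP = 0.001771·5.152e+05 = 912.2 W = 0.912 kW.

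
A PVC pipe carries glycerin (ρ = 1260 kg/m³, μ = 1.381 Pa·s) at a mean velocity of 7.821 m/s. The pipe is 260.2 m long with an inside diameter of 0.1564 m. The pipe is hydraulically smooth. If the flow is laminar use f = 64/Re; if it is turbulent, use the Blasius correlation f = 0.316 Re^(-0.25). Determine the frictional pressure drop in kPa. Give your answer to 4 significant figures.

Reynolds number Re = ρVD/μ = 1260 · 7.821 · 0.1564 / 1.38 = 1116.
Re < 2300 → laminar flow, so f = 64/Re = 64/1116 = 0.05735 (the turbulent correlation is not needed).
Darcy-Weisbach: ΔP = f(L/D)(ρV²/2) = 0.05735·(260.2/0.1564)·(1260·7.821²/2) = 0.05735·1664·3.854e+04 = 3.677e+06 Pa.
ΔP = 3.677e+06 Pa = 3677 kPa.

ΔP ≈ 3677 kPa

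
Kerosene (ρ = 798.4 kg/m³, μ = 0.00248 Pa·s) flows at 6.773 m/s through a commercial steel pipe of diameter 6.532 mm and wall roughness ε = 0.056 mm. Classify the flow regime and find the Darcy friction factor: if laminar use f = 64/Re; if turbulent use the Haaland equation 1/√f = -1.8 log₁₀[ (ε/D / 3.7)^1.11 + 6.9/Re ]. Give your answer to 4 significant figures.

f ≈ 0.04004

Re = ρVD/μ = 798.4·6.773·0.006532/0.00248 = 1.424e+04.
Re > 4000 → turbulent. ε/D = 5.6e-05/0.006532 = 0.00857; Haaland: 1/√f = -1.8 log₁₀[0.00119 + 0.000484] = 4.998, so f = 0.04004.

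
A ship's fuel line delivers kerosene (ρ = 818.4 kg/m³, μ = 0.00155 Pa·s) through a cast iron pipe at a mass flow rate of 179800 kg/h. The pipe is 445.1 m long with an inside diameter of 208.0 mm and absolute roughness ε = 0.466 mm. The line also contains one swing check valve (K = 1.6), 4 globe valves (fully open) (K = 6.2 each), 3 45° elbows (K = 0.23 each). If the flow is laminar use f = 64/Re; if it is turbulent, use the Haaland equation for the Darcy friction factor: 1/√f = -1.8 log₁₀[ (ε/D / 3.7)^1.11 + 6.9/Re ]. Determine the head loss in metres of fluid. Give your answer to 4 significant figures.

ṁ = 179800 kg/h = 179800/3600 = 49.94 kg/s.
A = πD²/4 = π(0.208)²/4 = 0.03398 m²; mean velocity V = ṁ/(ρA) = 49.94/(818.4 · 0.03398) = 1.796 m/s.
Reynolds number Re = ρVD/μ = 818.4 · 1.796 · 0.208 / 0.00155 = 1.972e+05.
Re > 4000 → turbulent. Relative roughness ε/D = 0.000466/0.208 = 0.00224. Haaland: 1/√f = -1.8 log₁₀[(0.00224/3.7)^1.11 + 6.9/1.972e+05] = -1.8 log₁₀[0.000268 + 3.5e-05] = 6.333, so f = 0.02493.
Total minor-loss coefficient ΣK = 1·1.6 + 4·6.2 + 3·0.23 = 27.1.
ΔP = [f·L/D + ΣK]·(ρV²/2) = [0.02493·445.1/0.208 + 27.1]·(818.4·1.796²/2) = [53.35 + 27.1]·1320 = 1.062e+05 Pa.
Head loss h_f = ΔP/(ρg) = 1.062e+05/(818.4·9.81) = 13.22 m.

h_f ≈ 13.22 m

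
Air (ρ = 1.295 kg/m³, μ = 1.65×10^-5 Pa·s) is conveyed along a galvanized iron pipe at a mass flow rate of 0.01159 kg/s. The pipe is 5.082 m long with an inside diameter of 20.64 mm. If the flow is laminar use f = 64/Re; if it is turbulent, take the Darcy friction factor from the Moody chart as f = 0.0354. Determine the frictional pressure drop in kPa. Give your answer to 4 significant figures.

A = πD²/4 = π(0.02064)²/4 = 0.0003346 m²; mean velocity V = ṁ/(ρA) = 0.01159/(1.295 · 0.0003346) = 26.75 m/s.
Reynolds number Re = ρVD/μ = 1.295 · 26.75 · 0.02064 / 1.65e-05 = 4.333e+04.
Re > 4000 → turbulent; use the Moody-chart value f = 0.0354.
Darcy-Weisbach: ΔP = f(L/D)(ρV²/2) = 0.0354·(5.082/0.02064)·(1.295·26.75²/2) = 0.0354·246.2·463.3 = 4038 Pa.
ΔP = 4038 Pa = 4.038 kPa.

ΔP ≈ 4.038 kPa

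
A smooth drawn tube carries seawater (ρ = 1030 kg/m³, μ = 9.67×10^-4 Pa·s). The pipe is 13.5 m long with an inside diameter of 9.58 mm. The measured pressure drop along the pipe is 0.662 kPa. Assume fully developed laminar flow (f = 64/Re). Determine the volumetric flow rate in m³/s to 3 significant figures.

Q ≈ 1.05×10^-5 m³/s

For laminar flow, f = 64/Re with Re = ρVD/μ, so Darcy-Weisbach reduces to ΔP = 32μLV/D². Solving for V: V = ΔP·D²/(32μL) = 662·(0.00958)²/(32·0.000967·13.5) = 0.1454 m/s.
Check: Re = ρVD/μ = 1030·0.1454·0.00958/0.000967 = 1484 < 2300, so the laminar assumption holds.
Q = V·A = 0.1454·(π/4·0.00958²) = 1.048e-05 m³/s = 1.05×10^-5 m³/s.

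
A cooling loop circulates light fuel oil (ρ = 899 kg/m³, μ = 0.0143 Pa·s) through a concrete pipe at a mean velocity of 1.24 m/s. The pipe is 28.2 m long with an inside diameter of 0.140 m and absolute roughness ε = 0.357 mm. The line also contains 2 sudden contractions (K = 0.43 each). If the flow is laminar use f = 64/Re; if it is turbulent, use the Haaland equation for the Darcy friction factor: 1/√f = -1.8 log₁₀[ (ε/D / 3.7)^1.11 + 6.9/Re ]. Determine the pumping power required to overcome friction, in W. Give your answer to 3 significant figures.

P ≈ 101 W

Reynolds number Re = ρVD/μ = 899 · 1.24 · 0.14 / 0.0143 = 1.091e+04.
Re > 4000 → turbulent. Relative roughness ε/D = 0.000357/0.14 = 0.00255. Haaland: 1/√f = -1.8 log₁₀[(0.00255/3.7)^1.11 + 6.9/1.091e+04] = -1.8 log₁₀[0.000309 + 0.000632] = 5.447, so f = 0.0337.
Total minor-loss coefficient ΣK = 2·0.43 = 0.86.
ΔP = [f·L/D + ΣK]·(ρV²/2) = [0.0337·28.2/0.14 + 0.86]·(899·1.24²/2) = [6.789 + 0.86]·691.2 = 5287 Pa.
Q = V·A = 1.24·0.01539 = 0.01909 m³/s.
Pumping power P = QΔP = 0.01909·5287 = 100.9 W = 101 W.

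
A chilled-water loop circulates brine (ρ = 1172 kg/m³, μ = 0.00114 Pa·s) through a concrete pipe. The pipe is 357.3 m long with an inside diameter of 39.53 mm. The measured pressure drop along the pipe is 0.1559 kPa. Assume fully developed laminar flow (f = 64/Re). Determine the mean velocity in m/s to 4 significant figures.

V ≈ 0.01869 m/s

For laminar flow, f = 64/Re with Re = ρVD/μ, so Darcy-Weisbach reduces to ΔP = 32μLV/D². Solving for V: V = ΔP·D²/(32μL) = 155.9·(0.03953)²/(32·0.00114·357.3) = 0.01869 m/s.
Check: Re = ρVD/μ = 1172·0.01869·0.03953/0.00114 = 759.6 < 2300, so the laminar assumption holds.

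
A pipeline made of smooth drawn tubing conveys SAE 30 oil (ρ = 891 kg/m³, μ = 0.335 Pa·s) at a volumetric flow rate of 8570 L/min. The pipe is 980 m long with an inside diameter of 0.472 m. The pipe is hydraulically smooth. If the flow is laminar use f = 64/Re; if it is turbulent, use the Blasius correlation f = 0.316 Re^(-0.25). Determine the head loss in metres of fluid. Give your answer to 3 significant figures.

h_f ≈ 4.40 m

Q = 8570 L/min = 8570/60000 = 0.1428 m³/s.
Cross-sectional area A = πD²/4 = π(0.472)²/4 = 0.175 m²; mean velocity V = Q/A = 0.1428/0.175 = 0.8163 m/s.
Reynolds number Re = ρVD/μ = 891 · 0.8163 · 0.472 / 0.335 = 1025.
Re < 2300 → laminar flow, so f = 64/Re = 64/1025 = 0.06245 (the turbulent correlation is not needed).
Darcy-Weisbach: ΔP = f(L/D)(ρV²/2) = 0.06245·(980/0.472)·(891·0.8163²/2) = 0.06245·2076·296.9 = 3.849e+04 Pa.
Head loss h_f = ΔP/(ρg) = 3.849e+04/(891·9.81) = 4.40 m.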